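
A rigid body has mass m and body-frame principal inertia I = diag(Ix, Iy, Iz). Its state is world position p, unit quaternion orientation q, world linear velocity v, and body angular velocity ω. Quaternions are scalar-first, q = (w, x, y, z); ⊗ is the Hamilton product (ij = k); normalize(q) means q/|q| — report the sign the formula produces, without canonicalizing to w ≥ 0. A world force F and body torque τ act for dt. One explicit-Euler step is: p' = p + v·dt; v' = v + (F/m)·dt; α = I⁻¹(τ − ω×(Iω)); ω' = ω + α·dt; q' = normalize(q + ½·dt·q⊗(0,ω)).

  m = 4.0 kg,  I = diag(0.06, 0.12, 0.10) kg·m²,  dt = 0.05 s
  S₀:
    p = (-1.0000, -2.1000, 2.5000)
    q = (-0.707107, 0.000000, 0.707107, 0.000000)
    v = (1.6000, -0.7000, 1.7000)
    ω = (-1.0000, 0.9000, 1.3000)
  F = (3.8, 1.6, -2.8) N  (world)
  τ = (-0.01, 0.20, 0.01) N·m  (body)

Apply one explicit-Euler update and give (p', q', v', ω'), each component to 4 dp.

p' = (-0.9200, -2.1350, 2.5850)
q' = (-0.7222, 0.0406, 0.6904, -0.0053)
v' = (1.6475, -0.6800, 1.6650)
ω' = (-0.9888, 0.9617, 1.3320)

gyro term ω×Iω = (-0.0234, 0.0520, -0.0540)
α = I⁻¹(τ − ω×Iω) = (0.2233, 1.2333, 0.6400)
ω' = ω + α·dt = (-0.9888, 0.9617, 1.3320)
2q̇ = q⊗(0,ω) = (-0.6363963, 1.6263461, -0.6363963, -0.2121321)
q + ½dt·q⊗(0,ω), renormalized = (-0.7222, 0.0406, 0.6904, -0.0053)
a = F/m = (0.9500, 0.4000, -0.7000)
p' = p + v·dt = (-0.9200, -2.1350, 2.5850)
v' = v + a·dt = (1.6475, -0.6800, 1.6650)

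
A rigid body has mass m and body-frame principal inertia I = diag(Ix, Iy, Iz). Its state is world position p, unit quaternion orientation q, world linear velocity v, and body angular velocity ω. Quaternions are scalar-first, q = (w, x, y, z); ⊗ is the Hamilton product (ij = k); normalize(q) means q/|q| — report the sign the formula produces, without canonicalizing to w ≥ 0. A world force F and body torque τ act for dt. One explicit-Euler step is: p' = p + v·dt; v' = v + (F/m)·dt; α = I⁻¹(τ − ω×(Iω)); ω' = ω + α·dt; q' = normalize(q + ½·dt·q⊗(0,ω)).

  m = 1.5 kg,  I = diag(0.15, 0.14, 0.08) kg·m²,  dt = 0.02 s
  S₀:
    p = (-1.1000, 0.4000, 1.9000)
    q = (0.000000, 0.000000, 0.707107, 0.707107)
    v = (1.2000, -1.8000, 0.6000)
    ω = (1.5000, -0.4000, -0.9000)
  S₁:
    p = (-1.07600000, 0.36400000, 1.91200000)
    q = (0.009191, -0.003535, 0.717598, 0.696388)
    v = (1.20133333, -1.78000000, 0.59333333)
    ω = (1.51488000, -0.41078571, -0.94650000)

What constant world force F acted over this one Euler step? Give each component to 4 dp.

Δv = v₁−v₀ = (0.00133333, 0.02000000, -0.00666667)
F = m·Δv/dt = (0.1000, 1.5000, -0.5000)

F = (0.1000, 1.5000, -0.5000)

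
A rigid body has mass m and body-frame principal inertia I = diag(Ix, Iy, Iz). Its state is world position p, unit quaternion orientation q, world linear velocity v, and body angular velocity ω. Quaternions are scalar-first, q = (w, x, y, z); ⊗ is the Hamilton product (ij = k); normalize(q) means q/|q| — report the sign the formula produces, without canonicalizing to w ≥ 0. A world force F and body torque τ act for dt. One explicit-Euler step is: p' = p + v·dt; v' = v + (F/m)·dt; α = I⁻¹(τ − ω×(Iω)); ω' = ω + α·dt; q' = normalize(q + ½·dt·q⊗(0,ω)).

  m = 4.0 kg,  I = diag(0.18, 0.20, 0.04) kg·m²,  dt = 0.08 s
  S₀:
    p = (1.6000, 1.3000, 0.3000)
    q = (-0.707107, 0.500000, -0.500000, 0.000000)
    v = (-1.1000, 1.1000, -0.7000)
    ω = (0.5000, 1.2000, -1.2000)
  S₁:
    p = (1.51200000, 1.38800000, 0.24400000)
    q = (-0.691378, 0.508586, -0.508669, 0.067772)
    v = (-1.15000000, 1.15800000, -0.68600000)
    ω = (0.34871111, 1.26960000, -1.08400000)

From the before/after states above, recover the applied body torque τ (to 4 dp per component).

Δω = ω₁−ω₀ = (-0.15128889, 0.06960000, 0.11600000)
applied torque τ = (-0.1100, 0.0900, 0.0700)

τ = (-0.1100, 0.0900, 0.0700)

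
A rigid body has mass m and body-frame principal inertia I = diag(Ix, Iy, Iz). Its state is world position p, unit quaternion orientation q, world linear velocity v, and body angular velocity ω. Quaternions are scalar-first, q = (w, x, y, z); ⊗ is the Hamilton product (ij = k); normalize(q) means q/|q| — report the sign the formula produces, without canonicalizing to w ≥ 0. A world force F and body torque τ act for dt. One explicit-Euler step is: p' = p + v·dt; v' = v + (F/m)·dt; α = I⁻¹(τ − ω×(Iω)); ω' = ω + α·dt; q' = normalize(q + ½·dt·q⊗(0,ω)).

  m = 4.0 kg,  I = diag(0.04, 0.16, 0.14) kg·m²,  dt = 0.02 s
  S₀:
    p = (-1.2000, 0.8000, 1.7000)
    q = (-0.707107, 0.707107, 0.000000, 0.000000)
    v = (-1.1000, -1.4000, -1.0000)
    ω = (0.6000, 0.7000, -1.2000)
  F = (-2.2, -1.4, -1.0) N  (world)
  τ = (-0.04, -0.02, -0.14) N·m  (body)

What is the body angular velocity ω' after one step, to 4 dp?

ω×(Iω) gyroscopic = (0.0168, 0.0720, 0.0504)
α = I⁻¹(τ − ω×Iω) = (-1.4200, -0.5750, -1.3600)
new body rate ω' = (0.5716, 0.6885, -1.2272)

ω' = (0.5716, 0.6885, -1.2272)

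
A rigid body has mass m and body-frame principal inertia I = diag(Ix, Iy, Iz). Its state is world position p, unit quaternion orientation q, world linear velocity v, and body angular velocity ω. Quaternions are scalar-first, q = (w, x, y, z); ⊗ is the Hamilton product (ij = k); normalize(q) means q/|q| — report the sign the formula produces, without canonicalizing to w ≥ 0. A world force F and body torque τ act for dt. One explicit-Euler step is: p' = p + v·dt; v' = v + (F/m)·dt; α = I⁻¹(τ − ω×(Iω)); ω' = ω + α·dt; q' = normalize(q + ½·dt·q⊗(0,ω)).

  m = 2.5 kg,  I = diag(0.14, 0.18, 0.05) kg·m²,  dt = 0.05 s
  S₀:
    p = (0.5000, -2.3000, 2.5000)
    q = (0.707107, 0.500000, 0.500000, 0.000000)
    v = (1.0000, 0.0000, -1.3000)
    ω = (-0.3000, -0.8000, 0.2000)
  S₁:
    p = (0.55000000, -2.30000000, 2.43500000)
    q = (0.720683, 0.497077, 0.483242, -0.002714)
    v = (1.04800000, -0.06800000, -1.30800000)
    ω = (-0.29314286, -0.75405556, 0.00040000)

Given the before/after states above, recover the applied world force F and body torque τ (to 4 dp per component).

Δω = ω₁−ω₀ = (0.00685714, 0.04594444, -0.19960000)
ω₀×(Iω₀) = (0.0208, -0.0054, 0.0096)
applied torque τ = (0.0400, 0.1600, -0.1900)
Δv = v₁−v₀ = (0.04800000, -0.06800000, -0.00800000)
F = m·Δv/dt = (2.4000, -3.4000, -0.4000)

F = (2.4000, -3.4000, -0.4000)
τ = (0.0400, 0.1600, -0.1900)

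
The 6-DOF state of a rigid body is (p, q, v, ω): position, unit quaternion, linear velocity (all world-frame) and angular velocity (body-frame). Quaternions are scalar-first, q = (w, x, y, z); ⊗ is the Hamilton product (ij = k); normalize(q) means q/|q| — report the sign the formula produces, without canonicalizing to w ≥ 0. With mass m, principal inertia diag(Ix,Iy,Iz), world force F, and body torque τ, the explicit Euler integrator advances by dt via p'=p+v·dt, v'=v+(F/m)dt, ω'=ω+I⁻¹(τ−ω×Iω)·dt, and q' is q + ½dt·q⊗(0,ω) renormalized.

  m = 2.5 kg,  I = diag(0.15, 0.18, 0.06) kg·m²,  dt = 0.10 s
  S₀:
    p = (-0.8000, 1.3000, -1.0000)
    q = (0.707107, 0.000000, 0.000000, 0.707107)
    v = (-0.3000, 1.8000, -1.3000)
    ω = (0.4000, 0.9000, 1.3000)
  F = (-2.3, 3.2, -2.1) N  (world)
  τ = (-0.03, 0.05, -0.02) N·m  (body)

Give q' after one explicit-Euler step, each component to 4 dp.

q⊗(0,ω) = (-0.9192391, -0.3535535, 0.9192391, 0.9192391)
q + ½dt·q⊗(0,ω), renormalized = (0.6590, -0.0176, 0.0458, 0.7506)

q' = (0.6590, -0.0176, 0.0458, 0.7506)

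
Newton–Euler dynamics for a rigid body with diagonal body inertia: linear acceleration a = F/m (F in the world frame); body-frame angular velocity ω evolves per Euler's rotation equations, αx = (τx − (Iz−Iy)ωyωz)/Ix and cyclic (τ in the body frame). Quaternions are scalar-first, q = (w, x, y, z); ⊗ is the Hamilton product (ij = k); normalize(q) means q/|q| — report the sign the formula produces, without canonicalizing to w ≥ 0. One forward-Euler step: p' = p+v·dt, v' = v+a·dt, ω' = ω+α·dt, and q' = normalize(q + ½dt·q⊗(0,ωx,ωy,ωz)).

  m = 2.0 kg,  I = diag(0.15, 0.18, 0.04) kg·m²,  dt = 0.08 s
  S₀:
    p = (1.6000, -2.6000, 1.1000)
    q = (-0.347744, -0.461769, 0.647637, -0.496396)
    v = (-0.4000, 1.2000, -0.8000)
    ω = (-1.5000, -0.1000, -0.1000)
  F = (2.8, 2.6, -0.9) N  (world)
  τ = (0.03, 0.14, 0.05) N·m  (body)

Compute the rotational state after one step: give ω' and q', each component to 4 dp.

α = I⁻¹(τ − ω×Iω) = (0.2093, 0.6861, 1.1375)
new body rate ω' = (-1.4833, -0.0451, -0.0090)
q⊗(0,ω) = (-0.6775294, 0.4072127, 0.7331915, 1.0524068)
updated quaternion q' = (-0.3742, -0.4447, 0.6757, -0.4535)

ω' = (-1.4833, -0.0451, -0.0090)
q' = (-0.3742, -0.4447, 0.6757, -0.4535)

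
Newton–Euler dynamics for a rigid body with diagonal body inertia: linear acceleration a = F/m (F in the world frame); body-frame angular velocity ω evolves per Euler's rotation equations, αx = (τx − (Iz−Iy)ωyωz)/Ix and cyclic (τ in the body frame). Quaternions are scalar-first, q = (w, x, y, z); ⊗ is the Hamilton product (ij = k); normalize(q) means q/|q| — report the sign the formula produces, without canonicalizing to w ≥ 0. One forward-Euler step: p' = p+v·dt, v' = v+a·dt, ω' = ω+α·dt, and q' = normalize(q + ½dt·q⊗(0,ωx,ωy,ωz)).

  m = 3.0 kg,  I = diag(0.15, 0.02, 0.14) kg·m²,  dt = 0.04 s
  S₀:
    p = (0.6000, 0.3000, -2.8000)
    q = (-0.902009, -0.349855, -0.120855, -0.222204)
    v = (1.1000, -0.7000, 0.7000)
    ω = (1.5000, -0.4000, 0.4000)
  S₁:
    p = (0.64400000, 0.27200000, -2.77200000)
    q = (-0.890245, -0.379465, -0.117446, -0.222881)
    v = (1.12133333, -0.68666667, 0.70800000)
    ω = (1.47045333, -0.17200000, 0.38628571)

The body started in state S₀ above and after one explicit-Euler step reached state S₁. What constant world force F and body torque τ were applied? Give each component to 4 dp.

F = (1.6000, 1.0000, 0.6000)
τ = (-0.1300, 0.1200, 0.0300)

Δω = ω₁−ω₀ = (-0.02954667, 0.22800000, -0.01371429)
precession coupling = (-0.0192, 0.0060, 0.0780)
I·α + gyro = (-0.1300, 0.1200, 0.0300)
Δv = v₁−v₀ = (0.02133333, 0.01333333, 0.00800000)
F = m·Δv/dt = (1.6000, 1.0000, 0.6000)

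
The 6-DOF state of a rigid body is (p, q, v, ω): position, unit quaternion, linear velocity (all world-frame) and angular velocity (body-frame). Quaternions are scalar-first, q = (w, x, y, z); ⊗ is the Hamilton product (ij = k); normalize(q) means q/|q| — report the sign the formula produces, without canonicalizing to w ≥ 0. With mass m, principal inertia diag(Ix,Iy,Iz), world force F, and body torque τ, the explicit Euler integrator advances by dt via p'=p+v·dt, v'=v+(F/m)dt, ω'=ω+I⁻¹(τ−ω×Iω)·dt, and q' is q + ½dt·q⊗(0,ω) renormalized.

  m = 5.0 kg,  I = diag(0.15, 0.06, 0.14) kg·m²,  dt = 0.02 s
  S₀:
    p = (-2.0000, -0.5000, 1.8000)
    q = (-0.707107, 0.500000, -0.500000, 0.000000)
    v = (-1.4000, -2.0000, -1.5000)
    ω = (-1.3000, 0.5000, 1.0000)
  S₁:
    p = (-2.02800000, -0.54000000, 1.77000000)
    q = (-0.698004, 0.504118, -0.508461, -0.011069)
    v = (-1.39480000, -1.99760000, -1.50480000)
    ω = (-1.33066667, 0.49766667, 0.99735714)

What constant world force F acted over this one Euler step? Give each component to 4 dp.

Δv = v₁−v₀ = (0.00520000, 0.00240000, -0.00480000)
applied force F = (1.3000, 0.6000, -1.2000)

F = (1.3000, 0.6000, -1.2000)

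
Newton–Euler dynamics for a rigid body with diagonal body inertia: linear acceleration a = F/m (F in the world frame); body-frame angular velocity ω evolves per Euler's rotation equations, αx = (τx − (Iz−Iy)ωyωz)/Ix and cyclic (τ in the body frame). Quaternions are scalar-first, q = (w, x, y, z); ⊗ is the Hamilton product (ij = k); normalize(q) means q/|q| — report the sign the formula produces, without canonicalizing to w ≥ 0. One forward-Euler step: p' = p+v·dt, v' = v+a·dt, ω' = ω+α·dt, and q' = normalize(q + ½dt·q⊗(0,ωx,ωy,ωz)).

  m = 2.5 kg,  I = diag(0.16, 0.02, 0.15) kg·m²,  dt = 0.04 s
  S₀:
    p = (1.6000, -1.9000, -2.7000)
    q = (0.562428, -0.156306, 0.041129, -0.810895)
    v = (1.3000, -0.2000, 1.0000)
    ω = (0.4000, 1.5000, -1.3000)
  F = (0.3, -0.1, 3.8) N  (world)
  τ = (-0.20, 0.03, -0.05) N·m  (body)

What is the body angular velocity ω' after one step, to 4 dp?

ω' = (0.4134, 1.5704, -1.2909)

gyro term ω×Iω = (-0.2535, -0.0052, -0.0840)
angular accel α = (0.3344, 1.7600, 0.2267)
ω + α·dt = (0.4134, 1.5704, -1.2909)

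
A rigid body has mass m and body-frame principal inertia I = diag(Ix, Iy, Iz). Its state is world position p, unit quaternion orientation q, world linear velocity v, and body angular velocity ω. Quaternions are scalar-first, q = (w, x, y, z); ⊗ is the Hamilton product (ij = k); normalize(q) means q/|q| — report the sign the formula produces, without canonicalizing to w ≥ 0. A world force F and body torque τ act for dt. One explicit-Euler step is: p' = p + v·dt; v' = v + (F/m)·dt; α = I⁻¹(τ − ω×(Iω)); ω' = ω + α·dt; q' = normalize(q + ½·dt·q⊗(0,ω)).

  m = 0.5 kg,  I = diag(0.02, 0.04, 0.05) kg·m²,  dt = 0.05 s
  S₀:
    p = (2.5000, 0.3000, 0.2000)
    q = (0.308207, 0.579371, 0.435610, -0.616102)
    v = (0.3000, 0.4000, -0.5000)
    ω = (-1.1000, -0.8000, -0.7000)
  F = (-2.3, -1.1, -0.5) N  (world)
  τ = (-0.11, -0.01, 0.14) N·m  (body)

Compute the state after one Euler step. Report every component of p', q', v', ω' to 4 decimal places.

(τ − ω×Iω)/I = (-5.7800, 0.3275, 2.4480)
new body rate ω' = (-1.3890, -0.7836, -0.5776)
2q̇ = q⊗(0,ω) = (0.5545247, -1.1368363, 0.8367063, -0.2000707)
updated quaternion q' = (0.3218, 0.5505, 0.4562, -0.6207)
p + v·dt = (2.5150, 0.3200, 0.1750)
v' = v + a·dt = (0.0700, 0.2900, -0.5500)

p' = (2.5150, 0.3200, 0.1750)
q' = (0.3218, 0.5505, 0.4562, -0.6207)
v' = (0.0700, 0.2900, -0.5500)
ω' = (-1.3890, -0.7836, -0.5776)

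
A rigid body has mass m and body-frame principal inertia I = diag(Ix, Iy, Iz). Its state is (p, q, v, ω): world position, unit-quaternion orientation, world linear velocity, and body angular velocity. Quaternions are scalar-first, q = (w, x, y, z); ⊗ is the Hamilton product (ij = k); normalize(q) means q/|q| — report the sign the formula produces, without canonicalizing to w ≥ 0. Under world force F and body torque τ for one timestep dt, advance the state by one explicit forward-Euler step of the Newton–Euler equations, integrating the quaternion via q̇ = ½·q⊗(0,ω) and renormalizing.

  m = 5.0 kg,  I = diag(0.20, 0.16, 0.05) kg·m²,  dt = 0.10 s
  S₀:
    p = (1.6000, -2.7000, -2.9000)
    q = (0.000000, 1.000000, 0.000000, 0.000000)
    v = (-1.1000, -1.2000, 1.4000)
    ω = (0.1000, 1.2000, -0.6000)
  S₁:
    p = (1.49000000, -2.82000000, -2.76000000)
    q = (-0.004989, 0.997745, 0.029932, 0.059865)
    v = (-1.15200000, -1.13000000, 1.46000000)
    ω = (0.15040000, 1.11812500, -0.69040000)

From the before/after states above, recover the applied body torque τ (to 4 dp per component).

τ = (0.1800, -0.1400, -0.0500)

ω₁ − ω₀ = (0.05040000, -0.08187500, -0.09040000)
τ = I·(Δω/dt) + ω₀×(Iω₀) = (0.1800, -0.1400, -0.0500)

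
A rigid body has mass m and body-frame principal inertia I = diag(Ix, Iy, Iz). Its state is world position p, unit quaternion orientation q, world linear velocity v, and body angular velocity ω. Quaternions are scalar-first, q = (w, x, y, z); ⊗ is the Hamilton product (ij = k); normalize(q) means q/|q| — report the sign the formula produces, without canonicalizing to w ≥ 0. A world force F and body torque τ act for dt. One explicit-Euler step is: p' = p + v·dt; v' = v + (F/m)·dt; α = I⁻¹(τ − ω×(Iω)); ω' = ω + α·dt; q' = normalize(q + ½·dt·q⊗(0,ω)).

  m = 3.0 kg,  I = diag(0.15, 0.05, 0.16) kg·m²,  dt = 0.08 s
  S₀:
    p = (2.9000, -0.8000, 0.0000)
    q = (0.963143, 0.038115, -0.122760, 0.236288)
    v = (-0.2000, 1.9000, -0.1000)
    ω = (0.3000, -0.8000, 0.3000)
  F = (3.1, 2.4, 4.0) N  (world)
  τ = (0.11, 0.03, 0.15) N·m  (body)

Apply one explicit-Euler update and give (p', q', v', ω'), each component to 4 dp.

p' = (2.8840, -0.6480, -0.0080)
q' = (0.9553, 0.0557, -0.1511, 0.2479)
v' = (-0.1173, 1.9640, 0.0067)
ω' = (0.3727, -0.7506, 0.3630)

a = (1.0333, 0.8000, 1.3333)
new position p' = (2.8840, -0.6480, -0.0080)
v' = v + a·dt = (-0.1173, 1.9640, 0.0067)
ω×(Iω) gyroscopic = (-0.0264, -0.0009, 0.0240)
α = I⁻¹(τ − ω×Iω) = (0.9093, 0.6180, 0.7875)
ω' = ω + α·dt = (0.3727, -0.7506, 0.3630)
Hamilton product q⊗(0,ω) = (-0.1805289, 0.4411453, -0.7110625, 0.2952789)
q + ½dt·q⊗(0,ω), renormalized = (0.9553, 0.0557, -0.1511, 0.2479)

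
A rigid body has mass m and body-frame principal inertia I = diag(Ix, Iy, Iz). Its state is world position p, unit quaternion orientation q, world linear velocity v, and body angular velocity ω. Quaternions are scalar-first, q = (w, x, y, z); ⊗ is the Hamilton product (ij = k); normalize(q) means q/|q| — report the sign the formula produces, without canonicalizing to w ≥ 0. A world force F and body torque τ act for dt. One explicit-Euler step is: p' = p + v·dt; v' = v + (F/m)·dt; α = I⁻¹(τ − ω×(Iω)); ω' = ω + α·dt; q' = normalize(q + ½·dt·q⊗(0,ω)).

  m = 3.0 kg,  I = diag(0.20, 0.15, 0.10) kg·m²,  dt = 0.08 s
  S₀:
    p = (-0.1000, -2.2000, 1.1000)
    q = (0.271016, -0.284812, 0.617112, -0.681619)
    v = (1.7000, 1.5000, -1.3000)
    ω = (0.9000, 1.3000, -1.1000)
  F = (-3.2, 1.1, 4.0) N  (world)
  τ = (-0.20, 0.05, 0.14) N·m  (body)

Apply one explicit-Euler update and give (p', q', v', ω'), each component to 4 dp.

p + v·dt = (0.0360, -2.0800, 0.9960)
v' = v + a·dt = (1.6147, 1.5293, -1.1933)
angular accel α = (-1.3575, 0.9933, 1.9850)
new body rate ω' = (0.7914, 1.3795, -0.9412)
2q̇ = q⊗(0,ω) = (-1.2956957, 0.4511959, -0.5744295, -1.2237740)
q' = normalize(q + ½dt·q⊗(0,ω)) = (0.2185, -0.2660, 0.5924, -0.7284)

p' = (0.0360, -2.0800, 0.9960)
q' = (0.2185, -0.2660, 0.5924, -0.7284)
v' = (1.6147, 1.5293, -1.1933)
ω' = (0.7914, 1.3795, -0.9412)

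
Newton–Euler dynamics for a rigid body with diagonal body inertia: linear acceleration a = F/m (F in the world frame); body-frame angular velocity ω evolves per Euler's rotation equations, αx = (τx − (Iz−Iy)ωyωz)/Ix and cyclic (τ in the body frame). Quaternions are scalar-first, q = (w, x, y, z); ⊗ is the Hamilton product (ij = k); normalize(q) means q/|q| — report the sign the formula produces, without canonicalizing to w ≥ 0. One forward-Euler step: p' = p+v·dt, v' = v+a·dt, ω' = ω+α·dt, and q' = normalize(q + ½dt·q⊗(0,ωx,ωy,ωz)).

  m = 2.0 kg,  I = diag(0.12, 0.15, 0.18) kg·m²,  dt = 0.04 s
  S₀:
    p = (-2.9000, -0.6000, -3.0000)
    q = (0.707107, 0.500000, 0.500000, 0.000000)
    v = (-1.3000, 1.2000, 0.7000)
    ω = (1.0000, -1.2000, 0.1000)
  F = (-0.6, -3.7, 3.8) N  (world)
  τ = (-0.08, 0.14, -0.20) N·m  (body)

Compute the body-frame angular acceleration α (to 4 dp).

α = (-0.6367, 0.9733, -0.9111)

precession coupling ω×(Iω) = (-0.0036, -0.0060, -0.0360)
α = I⁻¹(τ − ω×Iω) = (-0.6367, 0.9733, -0.9111)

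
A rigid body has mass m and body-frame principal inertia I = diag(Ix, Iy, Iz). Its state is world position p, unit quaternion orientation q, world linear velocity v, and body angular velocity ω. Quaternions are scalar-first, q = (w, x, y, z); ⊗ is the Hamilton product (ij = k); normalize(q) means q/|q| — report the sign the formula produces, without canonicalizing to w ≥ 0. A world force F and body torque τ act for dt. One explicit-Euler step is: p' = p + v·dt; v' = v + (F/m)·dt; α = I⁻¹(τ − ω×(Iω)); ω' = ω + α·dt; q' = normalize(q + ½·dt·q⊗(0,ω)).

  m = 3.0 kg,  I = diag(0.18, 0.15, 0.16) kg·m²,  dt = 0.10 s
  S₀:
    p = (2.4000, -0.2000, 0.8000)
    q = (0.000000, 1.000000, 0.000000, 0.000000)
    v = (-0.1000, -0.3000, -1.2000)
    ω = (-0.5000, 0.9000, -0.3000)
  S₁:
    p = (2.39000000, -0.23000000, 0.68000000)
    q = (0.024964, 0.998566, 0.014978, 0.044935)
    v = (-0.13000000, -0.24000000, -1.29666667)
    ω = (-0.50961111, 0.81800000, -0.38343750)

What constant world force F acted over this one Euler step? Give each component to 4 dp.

v₁ − v₀ = (-0.03000000, 0.06000000, -0.09666667)
F = m·Δv/dt = (-0.9000, 1.8000, -2.9000)

F = (-0.9000, 1.8000, -2.9000)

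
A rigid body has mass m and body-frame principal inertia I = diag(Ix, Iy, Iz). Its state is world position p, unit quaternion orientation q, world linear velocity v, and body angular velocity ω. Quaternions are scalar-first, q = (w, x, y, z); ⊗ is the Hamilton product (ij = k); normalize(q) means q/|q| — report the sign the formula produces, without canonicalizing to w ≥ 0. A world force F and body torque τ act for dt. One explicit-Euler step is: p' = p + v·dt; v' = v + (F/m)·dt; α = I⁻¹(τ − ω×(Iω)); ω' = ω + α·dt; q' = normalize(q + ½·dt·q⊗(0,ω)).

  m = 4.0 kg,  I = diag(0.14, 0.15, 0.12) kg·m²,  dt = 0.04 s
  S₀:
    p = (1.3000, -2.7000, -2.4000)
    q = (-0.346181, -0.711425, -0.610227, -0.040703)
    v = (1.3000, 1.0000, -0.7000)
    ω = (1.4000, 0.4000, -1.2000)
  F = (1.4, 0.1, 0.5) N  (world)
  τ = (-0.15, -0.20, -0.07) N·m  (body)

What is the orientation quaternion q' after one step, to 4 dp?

q' = (-0.3221, -0.7056, -0.6308, -0.0210)

q⊗(0,ω) = (1.1912422, 0.2639002, -1.0491666, 0.9851650)
q' = normalize(q + ½dt·q⊗(0,ω)) = (-0.3221, -0.7056, -0.6308, -0.0210)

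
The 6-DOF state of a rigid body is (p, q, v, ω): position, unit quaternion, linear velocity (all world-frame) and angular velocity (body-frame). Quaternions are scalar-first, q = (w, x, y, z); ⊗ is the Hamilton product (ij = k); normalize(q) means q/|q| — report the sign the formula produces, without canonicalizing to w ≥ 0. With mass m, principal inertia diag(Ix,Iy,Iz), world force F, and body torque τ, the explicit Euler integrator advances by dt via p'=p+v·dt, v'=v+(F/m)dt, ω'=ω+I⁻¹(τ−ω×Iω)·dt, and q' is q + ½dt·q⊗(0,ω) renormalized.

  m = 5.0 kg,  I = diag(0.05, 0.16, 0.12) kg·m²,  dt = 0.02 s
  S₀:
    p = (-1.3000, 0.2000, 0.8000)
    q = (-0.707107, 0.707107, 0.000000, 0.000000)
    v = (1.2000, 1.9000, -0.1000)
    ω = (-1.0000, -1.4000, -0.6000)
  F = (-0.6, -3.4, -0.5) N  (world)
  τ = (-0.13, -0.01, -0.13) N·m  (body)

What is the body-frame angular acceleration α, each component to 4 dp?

ω×(Iω) gyroscopic = (-0.0336, -0.0420, 0.1540)
angular accel α = (-1.9280, 0.2000, -2.3667)

α = (-1.9280, 0.2000, -2.3667)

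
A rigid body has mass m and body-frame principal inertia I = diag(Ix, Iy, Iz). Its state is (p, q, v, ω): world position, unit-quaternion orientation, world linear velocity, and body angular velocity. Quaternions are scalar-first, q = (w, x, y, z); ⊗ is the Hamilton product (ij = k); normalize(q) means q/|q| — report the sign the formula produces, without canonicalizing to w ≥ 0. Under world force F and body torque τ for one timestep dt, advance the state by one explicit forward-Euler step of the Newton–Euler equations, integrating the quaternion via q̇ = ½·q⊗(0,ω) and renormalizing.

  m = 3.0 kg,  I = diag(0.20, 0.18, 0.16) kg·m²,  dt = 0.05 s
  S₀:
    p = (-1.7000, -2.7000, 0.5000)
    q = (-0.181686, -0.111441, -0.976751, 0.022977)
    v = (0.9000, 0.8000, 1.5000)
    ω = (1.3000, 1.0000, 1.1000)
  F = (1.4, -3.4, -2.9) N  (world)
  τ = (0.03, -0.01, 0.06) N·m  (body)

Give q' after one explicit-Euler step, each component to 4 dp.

Hamilton product q⊗(0,ω) = (1.0963496, -1.3335949, -0.0292308, 0.9584807)
updated quaternion q' = (-0.1541, -0.1446, -0.9763, 0.0469)

q' = (-0.1541, -0.1446, -0.9763, 0.0469)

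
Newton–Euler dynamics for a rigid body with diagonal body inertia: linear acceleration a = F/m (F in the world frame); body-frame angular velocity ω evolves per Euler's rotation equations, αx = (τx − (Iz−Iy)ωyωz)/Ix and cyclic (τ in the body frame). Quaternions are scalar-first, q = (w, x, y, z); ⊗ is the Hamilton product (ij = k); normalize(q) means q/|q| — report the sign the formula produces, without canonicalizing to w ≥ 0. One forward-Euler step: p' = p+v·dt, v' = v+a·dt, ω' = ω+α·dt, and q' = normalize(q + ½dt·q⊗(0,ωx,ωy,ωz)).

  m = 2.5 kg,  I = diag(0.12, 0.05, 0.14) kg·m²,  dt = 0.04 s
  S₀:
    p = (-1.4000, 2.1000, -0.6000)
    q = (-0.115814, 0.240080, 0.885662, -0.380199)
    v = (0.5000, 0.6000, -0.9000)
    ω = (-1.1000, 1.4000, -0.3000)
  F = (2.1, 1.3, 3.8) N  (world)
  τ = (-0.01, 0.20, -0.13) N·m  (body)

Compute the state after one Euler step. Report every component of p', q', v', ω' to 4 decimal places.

p' = (-1.3800, 2.1240, -0.6360)
q' = (-0.1375, 0.2478, 0.8916, -0.3531)
v' = (0.5336, 0.6208, -0.8392)
ω' = (-1.0907, 1.5653, -0.3679)

angular accel α = (0.2317, 4.1320, -1.6986)
ω' = ω + α·dt = (-1.0907, 1.5653, -0.3679)
q⊗(0,ω) = (-1.0898985, 0.3939754, 0.3281033, 1.3450844)
q + ½dt·q⊗(0,ω), renormalized = (-0.1375, 0.2478, 0.8916, -0.3531)
linear accel F/m = (0.8400, 0.5200, 1.5200)
p' = p + v·dt = (-1.3800, 2.1240, -0.6360)
v' = v + a·dt = (0.5336, 0.6208, -0.8392)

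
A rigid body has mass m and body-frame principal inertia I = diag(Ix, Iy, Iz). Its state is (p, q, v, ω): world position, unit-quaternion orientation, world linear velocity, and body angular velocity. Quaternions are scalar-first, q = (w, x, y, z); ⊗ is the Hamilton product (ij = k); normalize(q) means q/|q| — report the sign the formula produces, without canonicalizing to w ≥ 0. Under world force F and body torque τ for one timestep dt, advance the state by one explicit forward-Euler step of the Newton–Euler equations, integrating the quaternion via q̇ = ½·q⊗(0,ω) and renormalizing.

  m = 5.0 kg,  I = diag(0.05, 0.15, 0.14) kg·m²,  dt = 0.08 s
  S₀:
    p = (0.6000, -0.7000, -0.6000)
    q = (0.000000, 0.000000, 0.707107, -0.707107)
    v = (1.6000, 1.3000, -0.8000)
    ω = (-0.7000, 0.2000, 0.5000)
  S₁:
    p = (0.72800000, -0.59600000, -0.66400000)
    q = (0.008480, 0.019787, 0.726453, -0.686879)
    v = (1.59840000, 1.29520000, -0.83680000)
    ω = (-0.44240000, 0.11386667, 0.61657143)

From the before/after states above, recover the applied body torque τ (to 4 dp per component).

τ = (0.1600, -0.1300, 0.1900)

rate change Δω = (0.25760000, -0.08613333, 0.11657143)
gyro term ω₀×Iω₀ = (-0.0010, 0.0315, -0.0140)
τ = I·(Δω/dt) + ω₀×(Iω₀) = (0.1600, -0.1300, 0.1900)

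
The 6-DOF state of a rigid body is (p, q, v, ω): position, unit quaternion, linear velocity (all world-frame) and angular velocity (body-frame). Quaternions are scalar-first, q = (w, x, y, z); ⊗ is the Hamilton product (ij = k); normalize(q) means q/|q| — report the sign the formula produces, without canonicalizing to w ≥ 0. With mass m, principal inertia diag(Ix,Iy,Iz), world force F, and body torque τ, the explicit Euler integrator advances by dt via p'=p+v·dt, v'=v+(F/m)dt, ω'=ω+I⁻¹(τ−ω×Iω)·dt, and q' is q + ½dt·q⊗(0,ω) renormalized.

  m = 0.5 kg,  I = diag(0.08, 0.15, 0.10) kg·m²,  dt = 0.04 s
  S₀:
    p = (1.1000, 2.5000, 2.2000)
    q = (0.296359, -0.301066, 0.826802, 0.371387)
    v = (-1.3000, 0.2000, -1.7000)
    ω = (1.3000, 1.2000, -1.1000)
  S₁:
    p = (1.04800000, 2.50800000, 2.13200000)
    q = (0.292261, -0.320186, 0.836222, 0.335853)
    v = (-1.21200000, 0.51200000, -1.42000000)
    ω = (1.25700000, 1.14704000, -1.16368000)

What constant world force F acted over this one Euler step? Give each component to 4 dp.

F = (1.1000, 3.9000, 3.5000)

v₁ − v₀ = (0.08800000, 0.31200000, 0.28000000)
F = m·Δv/dt = (1.1000, 3.9000, 3.5000)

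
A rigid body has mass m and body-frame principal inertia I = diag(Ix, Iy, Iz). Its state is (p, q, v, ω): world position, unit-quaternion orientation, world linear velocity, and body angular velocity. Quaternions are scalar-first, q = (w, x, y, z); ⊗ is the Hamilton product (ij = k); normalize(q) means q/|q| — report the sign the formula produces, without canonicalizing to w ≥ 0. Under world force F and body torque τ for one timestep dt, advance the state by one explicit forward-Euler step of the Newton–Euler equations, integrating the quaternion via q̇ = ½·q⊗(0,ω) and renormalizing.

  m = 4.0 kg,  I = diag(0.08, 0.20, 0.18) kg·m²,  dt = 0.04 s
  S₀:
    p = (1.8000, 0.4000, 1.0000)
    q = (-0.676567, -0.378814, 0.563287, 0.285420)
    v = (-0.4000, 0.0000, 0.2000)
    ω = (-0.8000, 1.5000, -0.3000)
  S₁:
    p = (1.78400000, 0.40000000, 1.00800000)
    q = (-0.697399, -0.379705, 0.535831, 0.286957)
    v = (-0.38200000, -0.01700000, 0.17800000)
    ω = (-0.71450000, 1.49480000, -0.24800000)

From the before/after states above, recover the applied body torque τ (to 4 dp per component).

Δω = ω₁−ω₀ = (0.08550000, -0.00520000, 0.05200000)
precession coupling = (0.0090, -0.0240, -0.1440)
τ = I·(Δω/dt) + ω₀×(Iω₀) = (0.1800, -0.0500, 0.0900)

τ = (0.1800, -0.0500, 0.0900)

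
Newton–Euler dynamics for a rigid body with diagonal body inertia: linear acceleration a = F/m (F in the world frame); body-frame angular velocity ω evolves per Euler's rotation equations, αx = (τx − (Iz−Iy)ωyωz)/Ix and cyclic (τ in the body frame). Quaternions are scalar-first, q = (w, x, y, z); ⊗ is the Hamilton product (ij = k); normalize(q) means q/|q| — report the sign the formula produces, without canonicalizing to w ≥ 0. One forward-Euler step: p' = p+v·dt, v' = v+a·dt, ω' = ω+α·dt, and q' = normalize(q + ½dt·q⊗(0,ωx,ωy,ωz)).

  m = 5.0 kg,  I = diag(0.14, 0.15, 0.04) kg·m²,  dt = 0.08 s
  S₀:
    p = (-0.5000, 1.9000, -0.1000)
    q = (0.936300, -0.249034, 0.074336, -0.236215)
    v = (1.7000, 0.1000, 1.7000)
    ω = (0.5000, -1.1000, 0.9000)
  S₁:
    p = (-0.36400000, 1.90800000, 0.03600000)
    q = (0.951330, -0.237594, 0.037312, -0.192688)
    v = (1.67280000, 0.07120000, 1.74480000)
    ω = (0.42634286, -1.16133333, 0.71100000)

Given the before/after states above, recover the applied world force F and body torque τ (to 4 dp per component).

F = (-1.7000, -1.8000, 2.8000)
τ = (-0.0200, -0.0700, -0.1000)

Δv = v₁−v₀ = (-0.02720000, -0.02880000, 0.04480000)
F = m·Δv/dt = (-1.7000, -1.8000, 2.8000)
Δω = ω₁−ω₀ = (-0.07365714, -0.06133333, -0.18900000)
precession coupling = (0.1089, 0.0450, -0.0055)
applied torque τ = (-0.0200, -0.0700, -0.1000)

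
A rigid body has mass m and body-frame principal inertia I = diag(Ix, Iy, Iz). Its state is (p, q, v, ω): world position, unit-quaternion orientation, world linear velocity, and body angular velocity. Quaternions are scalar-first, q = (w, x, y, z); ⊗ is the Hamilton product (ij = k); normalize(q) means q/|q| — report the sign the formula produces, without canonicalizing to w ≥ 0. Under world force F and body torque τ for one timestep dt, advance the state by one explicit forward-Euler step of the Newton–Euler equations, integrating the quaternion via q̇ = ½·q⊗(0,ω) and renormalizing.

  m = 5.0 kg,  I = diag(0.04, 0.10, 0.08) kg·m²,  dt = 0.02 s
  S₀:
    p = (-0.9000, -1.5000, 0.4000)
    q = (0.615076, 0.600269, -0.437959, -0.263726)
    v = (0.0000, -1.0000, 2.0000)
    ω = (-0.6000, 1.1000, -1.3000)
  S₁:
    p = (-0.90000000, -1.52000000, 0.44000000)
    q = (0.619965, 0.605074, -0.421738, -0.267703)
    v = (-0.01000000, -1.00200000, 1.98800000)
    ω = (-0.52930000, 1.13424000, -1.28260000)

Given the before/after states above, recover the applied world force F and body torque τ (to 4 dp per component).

F = (-2.5000, -0.5000, -3.0000)
τ = (0.1700, 0.1400, 0.0300)

rate change Δω = (0.07070000, 0.03424000, 0.01740000)
ω₀×(Iω₀) = (0.0286, -0.0312, -0.0396)
I·α + gyro = (0.1700, 0.1400, 0.0300)
Δv = v₁−v₀ = (-0.01000000, -0.00200000, -0.01200000)
F = m·Δv/dt = (-2.5000, -0.5000, -3.0000)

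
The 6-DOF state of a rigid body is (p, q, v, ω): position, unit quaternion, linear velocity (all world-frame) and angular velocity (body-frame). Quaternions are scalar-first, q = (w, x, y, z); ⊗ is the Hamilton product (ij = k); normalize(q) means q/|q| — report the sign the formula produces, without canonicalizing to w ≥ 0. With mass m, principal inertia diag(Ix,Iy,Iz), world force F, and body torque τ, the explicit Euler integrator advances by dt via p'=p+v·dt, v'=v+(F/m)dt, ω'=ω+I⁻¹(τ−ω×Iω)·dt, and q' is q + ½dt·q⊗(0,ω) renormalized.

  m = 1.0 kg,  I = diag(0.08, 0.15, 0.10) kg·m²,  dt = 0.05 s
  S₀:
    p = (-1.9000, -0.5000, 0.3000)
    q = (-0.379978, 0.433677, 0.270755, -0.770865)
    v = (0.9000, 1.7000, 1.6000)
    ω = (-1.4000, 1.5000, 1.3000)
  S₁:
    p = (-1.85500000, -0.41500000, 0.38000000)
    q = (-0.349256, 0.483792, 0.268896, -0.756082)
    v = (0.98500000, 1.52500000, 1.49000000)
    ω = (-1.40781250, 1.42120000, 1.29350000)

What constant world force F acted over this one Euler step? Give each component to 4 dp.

velocity change Δv = (0.08500000, -0.17500000, -0.11000000)
applied force F = (1.7000, -3.5000, -2.2000)

F = (1.7000, -3.5000, -2.2000)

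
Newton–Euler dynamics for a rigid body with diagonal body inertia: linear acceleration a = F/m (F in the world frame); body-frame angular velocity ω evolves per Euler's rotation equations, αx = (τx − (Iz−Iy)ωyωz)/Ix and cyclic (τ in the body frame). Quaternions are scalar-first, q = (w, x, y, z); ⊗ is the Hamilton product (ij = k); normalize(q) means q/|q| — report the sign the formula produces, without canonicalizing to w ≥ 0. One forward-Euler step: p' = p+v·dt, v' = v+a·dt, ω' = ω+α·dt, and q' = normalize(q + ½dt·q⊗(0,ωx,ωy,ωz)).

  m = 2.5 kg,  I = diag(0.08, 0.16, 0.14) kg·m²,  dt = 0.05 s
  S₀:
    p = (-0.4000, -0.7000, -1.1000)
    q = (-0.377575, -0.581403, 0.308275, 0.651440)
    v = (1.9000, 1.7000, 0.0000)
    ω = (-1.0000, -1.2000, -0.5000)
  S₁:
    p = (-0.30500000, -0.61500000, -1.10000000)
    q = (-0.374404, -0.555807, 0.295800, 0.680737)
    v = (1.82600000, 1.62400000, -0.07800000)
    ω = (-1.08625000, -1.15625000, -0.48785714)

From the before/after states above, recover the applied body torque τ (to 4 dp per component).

Δω = ω₁−ω₀ = (-0.08625000, 0.04375000, 0.01214286)
applied torque τ = (-0.1500, 0.1100, 0.1300)

τ = (-0.1500, 0.1100, 0.1300)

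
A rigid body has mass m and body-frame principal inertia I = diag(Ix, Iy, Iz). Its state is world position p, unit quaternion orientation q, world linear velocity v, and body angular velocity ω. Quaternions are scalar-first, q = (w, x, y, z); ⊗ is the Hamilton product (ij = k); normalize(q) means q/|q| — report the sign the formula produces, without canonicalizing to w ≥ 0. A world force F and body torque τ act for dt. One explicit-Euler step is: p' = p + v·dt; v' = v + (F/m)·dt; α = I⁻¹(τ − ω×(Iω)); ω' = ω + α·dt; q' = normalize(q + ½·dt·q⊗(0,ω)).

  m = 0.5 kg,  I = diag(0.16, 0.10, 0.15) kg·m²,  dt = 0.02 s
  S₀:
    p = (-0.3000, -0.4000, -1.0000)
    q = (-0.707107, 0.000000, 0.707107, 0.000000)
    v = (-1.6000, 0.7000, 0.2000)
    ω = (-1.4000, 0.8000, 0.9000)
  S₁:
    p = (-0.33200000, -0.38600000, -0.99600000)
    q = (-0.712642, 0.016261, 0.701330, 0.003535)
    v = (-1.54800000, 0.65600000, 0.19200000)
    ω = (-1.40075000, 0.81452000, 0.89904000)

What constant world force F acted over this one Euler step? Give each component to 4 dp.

Δv = v₁−v₀ = (0.05200000, -0.04400000, -0.00800000)
m·(v₁−v₀)/dt = (1.3000, -1.1000, -0.2000)

F = (1.3000, -1.1000, -0.2000)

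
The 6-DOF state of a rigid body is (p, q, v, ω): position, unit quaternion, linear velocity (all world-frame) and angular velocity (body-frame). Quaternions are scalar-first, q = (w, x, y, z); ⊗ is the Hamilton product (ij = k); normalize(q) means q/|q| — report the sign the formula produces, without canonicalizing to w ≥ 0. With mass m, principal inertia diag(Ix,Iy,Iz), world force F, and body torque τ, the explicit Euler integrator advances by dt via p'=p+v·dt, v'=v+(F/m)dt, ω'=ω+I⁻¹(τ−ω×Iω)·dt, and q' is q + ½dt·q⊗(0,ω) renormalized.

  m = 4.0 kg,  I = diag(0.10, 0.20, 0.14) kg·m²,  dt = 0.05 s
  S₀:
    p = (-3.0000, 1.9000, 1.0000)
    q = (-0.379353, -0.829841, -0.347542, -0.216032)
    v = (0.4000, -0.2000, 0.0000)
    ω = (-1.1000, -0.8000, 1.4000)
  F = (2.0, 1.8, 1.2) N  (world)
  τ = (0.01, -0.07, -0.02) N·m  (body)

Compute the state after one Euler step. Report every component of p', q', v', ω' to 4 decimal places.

ω×(Iω) gyroscopic = (0.0672, 0.0616, 0.0880)
α = I⁻¹(τ − ω×Iω) = (-0.5720, -0.6580, -0.7714)
new body rate ω' = (-1.1286, -0.8329, 1.3614)
2q̇ = q⊗(0,ω) = (-0.8884139, -0.2420961, 1.7028950, -0.2495176)
q' = normalize(q + ½dt·q⊗(0,ω)) = (-0.4011, -0.8349, -0.3046, -0.2220)
a = (0.5000, 0.4500, 0.3000)
new position p' = (-2.9800, 1.8900, 1.0000)
v + (F/m)dt = (0.4250, -0.1775, 0.0150)

p' = (-2.9800, 1.8900, 1.0000)
q' = (-0.4011, -0.8349, -0.3046, -0.2220)
v' = (0.4250, -0.1775, 0.0150)
ω' = (-1.1286, -0.8329, 1.3614)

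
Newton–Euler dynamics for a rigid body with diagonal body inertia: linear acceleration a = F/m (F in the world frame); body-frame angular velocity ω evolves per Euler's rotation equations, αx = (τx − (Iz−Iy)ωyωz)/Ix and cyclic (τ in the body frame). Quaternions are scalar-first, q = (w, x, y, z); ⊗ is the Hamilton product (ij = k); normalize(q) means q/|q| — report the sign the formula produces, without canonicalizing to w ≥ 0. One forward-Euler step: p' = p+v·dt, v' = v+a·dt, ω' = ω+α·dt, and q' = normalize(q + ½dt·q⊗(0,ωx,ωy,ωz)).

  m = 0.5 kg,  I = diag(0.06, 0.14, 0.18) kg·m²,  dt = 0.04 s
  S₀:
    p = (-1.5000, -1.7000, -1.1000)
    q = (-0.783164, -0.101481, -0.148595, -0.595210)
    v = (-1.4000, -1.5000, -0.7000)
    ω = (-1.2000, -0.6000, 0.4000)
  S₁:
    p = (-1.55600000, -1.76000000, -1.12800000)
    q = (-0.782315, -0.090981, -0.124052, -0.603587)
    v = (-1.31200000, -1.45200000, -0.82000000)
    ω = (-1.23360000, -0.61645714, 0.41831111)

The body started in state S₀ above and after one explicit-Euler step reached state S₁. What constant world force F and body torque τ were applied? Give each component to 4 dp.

F = (1.1000, 0.6000, -1.5000)
τ = (-0.0600, 0.0000, 0.1400)

ω₁ − ω₀ = (-0.03360000, -0.01645714, 0.01831111)
ω₀×(Iω₀) = (-0.0096, 0.0576, 0.0576)
I·α + gyro = (-0.0600, 0.0000, 0.1400)
v₁ − v₀ = (0.08800000, 0.04800000, -0.12000000)
applied force F = (1.1000, 0.6000, -1.5000)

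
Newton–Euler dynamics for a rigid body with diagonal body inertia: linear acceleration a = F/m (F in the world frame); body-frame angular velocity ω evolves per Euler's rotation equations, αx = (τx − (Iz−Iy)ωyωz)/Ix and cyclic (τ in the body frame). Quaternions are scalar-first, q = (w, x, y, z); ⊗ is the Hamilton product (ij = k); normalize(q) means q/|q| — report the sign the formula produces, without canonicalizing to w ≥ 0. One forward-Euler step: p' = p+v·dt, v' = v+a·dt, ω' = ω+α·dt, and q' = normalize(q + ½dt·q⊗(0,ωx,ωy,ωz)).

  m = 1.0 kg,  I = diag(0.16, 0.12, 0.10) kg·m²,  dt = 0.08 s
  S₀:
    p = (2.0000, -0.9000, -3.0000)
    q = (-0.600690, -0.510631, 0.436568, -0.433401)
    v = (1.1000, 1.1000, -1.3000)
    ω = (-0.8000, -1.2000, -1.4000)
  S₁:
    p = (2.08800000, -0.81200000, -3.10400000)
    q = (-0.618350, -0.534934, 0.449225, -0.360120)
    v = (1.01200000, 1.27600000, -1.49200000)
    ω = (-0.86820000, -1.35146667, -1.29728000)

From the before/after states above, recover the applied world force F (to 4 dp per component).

F = (-1.1000, 2.2000, -2.4000)

velocity change Δv = (-0.08800000, 0.17600000, -0.19200000)
m·(v₁−v₀)/dt = (-1.1000, 2.2000, -2.4000)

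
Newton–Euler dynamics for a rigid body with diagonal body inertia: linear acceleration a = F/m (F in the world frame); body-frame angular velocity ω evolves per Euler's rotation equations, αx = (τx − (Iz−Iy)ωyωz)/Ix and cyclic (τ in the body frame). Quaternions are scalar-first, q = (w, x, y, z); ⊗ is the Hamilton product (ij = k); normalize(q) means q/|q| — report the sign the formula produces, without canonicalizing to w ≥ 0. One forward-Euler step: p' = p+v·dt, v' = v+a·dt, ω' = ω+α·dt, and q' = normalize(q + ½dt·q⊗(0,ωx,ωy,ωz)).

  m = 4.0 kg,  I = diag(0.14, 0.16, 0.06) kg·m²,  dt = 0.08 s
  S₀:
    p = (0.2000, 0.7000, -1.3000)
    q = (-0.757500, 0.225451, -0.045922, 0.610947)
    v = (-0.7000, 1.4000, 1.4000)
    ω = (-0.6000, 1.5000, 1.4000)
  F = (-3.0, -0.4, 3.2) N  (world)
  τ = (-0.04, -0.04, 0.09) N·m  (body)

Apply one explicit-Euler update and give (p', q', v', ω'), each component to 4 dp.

p' = (0.1440, 0.8120, -1.1880)
q' = (-0.7807, 0.2037, -0.1182, 0.5788)
v' = (-0.7600, 1.3920, 1.4640)
ω' = (-0.5029, 1.5136, 1.5440)

ω×(Iω) gyroscopic = (-0.2100, -0.0672, -0.0180)
angular accel α = (1.2143, 0.1700, 1.8000)
ω + α·dt = (-0.5029, 1.5136, 1.5440)
2q̇ = q⊗(0,ω) = (-0.6511722, -0.5262113, -1.8184496, -0.7498767)
q + ½dt·q⊗(0,ω), renormalized = (-0.7807, 0.2037, -0.1182, 0.5788)
a = (-0.7500, -0.1000, 0.8000)
p + v·dt = (0.1440, 0.8120, -1.1880)
new velocity v' = (-0.7600, 1.3920, 1.4640)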